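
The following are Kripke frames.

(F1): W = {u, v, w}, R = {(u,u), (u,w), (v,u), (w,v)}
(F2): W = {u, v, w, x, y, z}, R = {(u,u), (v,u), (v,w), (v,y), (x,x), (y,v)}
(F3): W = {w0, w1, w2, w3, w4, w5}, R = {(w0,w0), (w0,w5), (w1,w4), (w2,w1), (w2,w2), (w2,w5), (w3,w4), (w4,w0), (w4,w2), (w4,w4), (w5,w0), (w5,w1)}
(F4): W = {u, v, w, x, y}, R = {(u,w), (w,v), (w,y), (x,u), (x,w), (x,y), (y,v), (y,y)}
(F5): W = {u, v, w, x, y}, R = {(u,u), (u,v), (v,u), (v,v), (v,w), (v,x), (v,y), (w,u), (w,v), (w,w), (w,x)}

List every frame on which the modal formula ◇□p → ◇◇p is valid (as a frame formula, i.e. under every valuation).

This is the axiom for a generalized confluence (Geach) condition; its first-order frame correspondent is ∀x ∀y (xRy → ∃w (yRw ∧ xR²w)).
(F1): satisfies the condition.
(F2): fails — vRw but no t with wRt and vR²t.
(F3): satisfies the condition.
(F4): fails — wRv but no t with vRt and wR²t.
(F5): fails — vRx but no t with xRt and vR²t.

(F1), (F3)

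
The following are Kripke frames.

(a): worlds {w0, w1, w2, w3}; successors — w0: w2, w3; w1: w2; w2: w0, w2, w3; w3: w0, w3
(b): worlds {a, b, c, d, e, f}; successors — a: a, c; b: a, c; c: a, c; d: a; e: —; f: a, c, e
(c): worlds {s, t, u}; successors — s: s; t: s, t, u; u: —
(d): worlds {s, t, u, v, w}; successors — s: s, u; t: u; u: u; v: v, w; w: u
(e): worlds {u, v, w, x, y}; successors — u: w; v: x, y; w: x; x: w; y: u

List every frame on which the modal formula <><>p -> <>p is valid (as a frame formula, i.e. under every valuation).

(c)

Frame correspondent (Sahlqvist): forall x forall y forall z (Rxy & Ryz -> Rxz) — i.e. transitivity.
(a): fails — Rw1w2 and Rw2w0 but not Rw1w0.
(b): fails — Rda and Rac but not Rdc.
(c): holds.
(d): fails — Rvw and Rwu but not Rvu.
(e): fails — Rxw and Rwx but not Rxx.
Valid on: (c).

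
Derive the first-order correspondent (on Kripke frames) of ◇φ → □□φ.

∀x ∀y ∀z ((xRy ∧ xR²z) → ∃w (y = w ∧ z = w))

This is a Sahlqvist (Geach-type) schema ◇^1□^0φ → □^2◇^0φ.
First-order correspondent: ∀x ∀y ∀z ((xRy ∧ xR²z) → ∃w (y = w ∧ z = w)).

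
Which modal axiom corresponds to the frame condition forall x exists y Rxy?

□s → ◇s

This is seriality; the standard corresponding axiom is D: □s → ◇s.
Suppose □s→◇s is valid. At any x set V(s)=W. Then □s at x, so ◇s at x, so x has a successor.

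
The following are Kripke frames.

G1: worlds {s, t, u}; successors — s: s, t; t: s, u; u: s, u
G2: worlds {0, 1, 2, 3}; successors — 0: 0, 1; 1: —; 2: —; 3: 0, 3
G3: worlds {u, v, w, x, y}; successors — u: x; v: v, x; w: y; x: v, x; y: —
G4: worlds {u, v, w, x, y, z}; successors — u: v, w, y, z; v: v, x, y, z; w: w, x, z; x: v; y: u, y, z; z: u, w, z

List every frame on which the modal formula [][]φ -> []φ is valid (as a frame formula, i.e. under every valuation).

The schema corresponds to density: forall x forall y (Rxy -> exists z (Rxz & Rzy)).
G1: holds.
G2: holds.
G3: fails — Rwy but no z with Rwz and Rzy.
G4: holds.

G1, G2, G4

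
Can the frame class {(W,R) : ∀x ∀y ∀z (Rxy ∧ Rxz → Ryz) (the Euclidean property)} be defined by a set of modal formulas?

Yes — defined by ◇q → □◇q

The condition is the Euclidean property. A defining modal formula is ◇q → □◇q.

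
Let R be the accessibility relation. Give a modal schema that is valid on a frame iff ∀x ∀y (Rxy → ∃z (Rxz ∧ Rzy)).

□□ψ → □ψ

This is density; the standard corresponding axiom is C4: □□ψ → □ψ.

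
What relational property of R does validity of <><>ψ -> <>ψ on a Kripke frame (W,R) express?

This is a form of the 4 axiom.
Its frame correspondent is transitivity — forall x forall y forall z (Rxy & Ryz -> Rxz).

transitivity: forall x forall y forall z (Rxy & Ryz -> Rxz)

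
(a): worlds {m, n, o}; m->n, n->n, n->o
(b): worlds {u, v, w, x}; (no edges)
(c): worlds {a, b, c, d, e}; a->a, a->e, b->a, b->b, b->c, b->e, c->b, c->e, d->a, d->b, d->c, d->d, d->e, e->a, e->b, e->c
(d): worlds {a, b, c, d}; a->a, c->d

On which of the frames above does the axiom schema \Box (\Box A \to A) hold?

(b)

Frame correspondent (Sahlqvist): \forall x \forall y (Rxy \to Ryy) — i.e. shift-reflexivity.
(a): fails — Rno but not Roo.
(b): ✓.
(c): fails — Rbc but not Rcc.
(d): fails — Rcd but not Rdd.
Valid on: (b).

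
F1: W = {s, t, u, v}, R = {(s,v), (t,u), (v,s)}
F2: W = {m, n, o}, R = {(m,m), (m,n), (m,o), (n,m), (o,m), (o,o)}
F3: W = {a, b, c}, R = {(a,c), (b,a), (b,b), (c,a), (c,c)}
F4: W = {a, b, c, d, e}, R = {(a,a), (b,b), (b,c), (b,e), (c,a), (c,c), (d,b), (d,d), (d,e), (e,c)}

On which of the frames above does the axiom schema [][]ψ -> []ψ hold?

F2, F3, F4

Frame correspondent (Sahlqvist): forall x forall y (Rxy -> exists z (Rxz & Rzy)) — i.e. density.
F1: fails — Rtu but no z with Rtz and Rzu.
F2: condition met.
F3: condition met.
F4: condition met.
Valid on: F2, F3, F4.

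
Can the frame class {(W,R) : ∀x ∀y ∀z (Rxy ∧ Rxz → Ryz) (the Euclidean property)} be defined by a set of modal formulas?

Yes, by ◇q → □◇q

This is a Sahlqvist condition; the 5 axiom ◇q → □◇q defines it.
Suppose ◇q→□◇q is valid. Take Rxy, Rxz and set V(q)={y}. Then ◇q at x, so □◇q at x, so ◇q at z, so some w with Rzw has q; w=y, i.e. Rzy. By symmetry of the argument, Ryz.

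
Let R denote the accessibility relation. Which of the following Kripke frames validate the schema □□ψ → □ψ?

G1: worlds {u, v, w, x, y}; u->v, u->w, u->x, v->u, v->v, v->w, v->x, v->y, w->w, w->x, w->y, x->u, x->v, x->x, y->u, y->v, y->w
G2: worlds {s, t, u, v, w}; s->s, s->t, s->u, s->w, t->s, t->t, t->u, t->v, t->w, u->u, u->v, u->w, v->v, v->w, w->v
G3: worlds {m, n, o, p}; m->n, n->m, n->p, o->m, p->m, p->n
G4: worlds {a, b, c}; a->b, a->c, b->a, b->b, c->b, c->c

G1, G2, G4

This is the axiom for density; its first-order frame correspondent is ∀x ∀y (Rxy → ∃z (Rxz ∧ Rzy)).
G1: condition met.
G2: condition met.
G3: fails — Rom but no z with Roz and Rzm.
G4: condition met.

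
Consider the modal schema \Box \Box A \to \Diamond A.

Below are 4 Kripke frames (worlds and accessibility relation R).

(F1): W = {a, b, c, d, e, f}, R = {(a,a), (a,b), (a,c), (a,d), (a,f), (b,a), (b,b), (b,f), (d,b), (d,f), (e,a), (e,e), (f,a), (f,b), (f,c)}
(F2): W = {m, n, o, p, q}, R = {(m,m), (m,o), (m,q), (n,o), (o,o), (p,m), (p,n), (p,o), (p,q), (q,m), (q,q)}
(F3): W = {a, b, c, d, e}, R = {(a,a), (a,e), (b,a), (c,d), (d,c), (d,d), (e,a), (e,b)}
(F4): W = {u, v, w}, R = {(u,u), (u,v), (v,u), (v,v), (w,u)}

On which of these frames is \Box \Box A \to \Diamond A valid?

The schema corresponds to a generalized confluence (Geach) condition: \forall x \exists w (x R^2 w \wedge xRw).
(F1): fails — at c but no w with cR²w and cRw.
(F2): satisfies the condition.
(F3): satisfies the condition.
(F4): satisfies the condition.
Valid on: (F2), (F3), (F4).

(F2), (F3), (F4)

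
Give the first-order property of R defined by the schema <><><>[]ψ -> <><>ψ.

forall x forall y (x R^3 y -> exists w (yRw & x R^2 w))

This is a Sahlqvist (Geach-type) schema ◇^3□^1ψ → □^0◇^2ψ.
Minimal-valuation argument: fix x; take any y with xR^3y and any z with xR^0z. Set V(ψ) to the set of worlds R-reachable from y in exactly 1 step. Then □^1ψ holds at y, so the antecedent holds at x; validity forces ◇^2ψ at z, giving a w with zR^2w and yR^1w.
First-order correspondent: forall x forall y (x R^3 y -> exists w (yRw & x R^2 w)).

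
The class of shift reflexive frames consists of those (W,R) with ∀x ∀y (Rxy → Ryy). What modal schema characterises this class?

A defining formula is □(□r → r) (the T□ axiom).
Suppose □(□r→r) is valid. Take Rxy and set V(r)={w : Ryw}. Then at y, □r holds; since □(□r→r) at x, □r→r at y, so r at y, i.e. Ryy.

□(□r → r)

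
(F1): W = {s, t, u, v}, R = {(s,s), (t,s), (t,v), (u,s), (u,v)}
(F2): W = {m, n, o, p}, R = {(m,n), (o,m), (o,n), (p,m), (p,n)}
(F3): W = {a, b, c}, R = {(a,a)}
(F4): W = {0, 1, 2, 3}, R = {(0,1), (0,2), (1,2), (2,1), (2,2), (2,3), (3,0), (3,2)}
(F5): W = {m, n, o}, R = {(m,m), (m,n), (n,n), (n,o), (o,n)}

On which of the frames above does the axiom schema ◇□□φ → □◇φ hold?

(F3), (F4), (F5)

Frame correspondent (Sahlqvist): ∀x ∀y ∀z ((xRy ∧ xRz) → ∃w (yR²w ∧ zRw)) — i.e. a generalized confluence (Geach) condition.
(F1): fails — tRs, tRv but no w with sR²w and vRw.
(F2): fails — mRn, mRn but no w with nR²w and nRw.
(F3): ✓.
(F4): ✓.
(F5): ✓.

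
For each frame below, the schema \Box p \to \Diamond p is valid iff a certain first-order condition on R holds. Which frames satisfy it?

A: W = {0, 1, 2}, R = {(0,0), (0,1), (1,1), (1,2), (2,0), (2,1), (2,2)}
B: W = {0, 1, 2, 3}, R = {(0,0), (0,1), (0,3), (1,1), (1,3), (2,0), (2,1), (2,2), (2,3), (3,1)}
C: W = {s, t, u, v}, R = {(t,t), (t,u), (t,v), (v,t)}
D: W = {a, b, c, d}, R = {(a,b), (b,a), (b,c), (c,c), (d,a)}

A, B, D

The schema corresponds to seriality: \forall x \exists y Rxy.
A: condition met.
B: condition met.
C: fails — world s has no successor.
D: condition met.
Valid on: A, B, D.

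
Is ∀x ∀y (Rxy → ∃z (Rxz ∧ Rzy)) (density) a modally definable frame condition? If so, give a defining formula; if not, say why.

Yes — defined by □□p → □p

This is a Sahlqvist condition; the C4 axiom □□p → □p defines it.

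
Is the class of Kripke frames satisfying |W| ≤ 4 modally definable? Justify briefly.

Not modally definable

Modal frame validity is preserved under disjoint unions.
Any modal formula valid on each of 5 disjoint one-world frames is valid on their disjoint union (validity is preserved under disjoint unions). Each one-world frame has |W|=1≤4, but the union has |W|=5.
Hence having at most 4 worlds is not modally definable.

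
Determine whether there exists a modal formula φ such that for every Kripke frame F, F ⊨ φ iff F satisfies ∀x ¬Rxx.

No

If a class were modally definable it would be closed under surjective bounded morphisms (Goldblatt–Thomason).
The 2-cycle (worlds s,t with s→t→s) is irreflexive, and the map sending every world to a single reflexive point • is a surjective bounded morphism (forth: every edge maps to (•,•); back: every world has a successor). So any modal formula valid on the 2-cycle is also valid on the reflexive point, which is not irreflexive.
So the class is not modally definable.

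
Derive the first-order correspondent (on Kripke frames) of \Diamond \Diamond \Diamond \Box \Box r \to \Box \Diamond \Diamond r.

This is a Sahlqvist (Geach-type) schema ◇^3□^2r → □^1◇^2r.
Minimal-valuation argument: fix x; take any y with xR^3y and any z with xR^1z. Set V(r) to the set of worlds R-reachable from y in exactly 2 steps. Then □^2r holds at y, so the antecedent holds at x; validity forces ◇^2r at z, giving a w with zR^2w and yR^2w.
First-order correspondent: \forall x \forall y \forall z ((x R^3 y \wedge xRz) \to \exists w (y R^2 w \wedge z R^2 w)).

\forall x \forall y \forall z ((x R^3 y \wedge xRz) \to \exists w (y R^2 w \wedge z R^2 w))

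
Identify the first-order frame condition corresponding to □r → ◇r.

seriality: ∀x ∃y Rxy

Suppose □r→◇r is valid. At any x set V(r)=W. Then □r at x, so ◇r at x, so x has a successor.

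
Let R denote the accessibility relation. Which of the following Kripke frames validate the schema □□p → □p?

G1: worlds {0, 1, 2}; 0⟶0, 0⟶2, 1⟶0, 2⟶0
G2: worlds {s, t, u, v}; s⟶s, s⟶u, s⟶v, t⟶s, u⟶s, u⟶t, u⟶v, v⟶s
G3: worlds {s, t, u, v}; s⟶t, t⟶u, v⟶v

G1

This is the axiom for density; its first-order frame correspondent is ∀x ∀y (Rxy → ∃z (Rxz ∧ Rzy)).
G1: ✓.
G2: fails — Rut but no z with Ruz and Rzt.
G3: fails — Rtu but no z with Rtz and Rzu.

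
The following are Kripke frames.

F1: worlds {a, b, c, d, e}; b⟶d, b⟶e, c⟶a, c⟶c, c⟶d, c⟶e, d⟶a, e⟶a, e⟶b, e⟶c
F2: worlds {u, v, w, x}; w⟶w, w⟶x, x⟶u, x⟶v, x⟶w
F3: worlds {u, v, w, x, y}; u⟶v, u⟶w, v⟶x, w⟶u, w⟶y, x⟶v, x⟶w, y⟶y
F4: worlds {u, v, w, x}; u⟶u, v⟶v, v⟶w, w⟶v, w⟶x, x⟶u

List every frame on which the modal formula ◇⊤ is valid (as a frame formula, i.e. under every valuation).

Frame correspondent (Sahlqvist): ∀x ∃y Rxy — i.e. seriality.
F1: fails — world a has no successor.
F2: fails — world u has no successor.
F3: holds.
F4: holds.

F3, F4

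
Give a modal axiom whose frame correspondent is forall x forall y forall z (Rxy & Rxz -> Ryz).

◇p → □◇p

The condition is the Euclidean property. The 5 schema ◇p → □◇p defines it.
Suppose ◇p→□◇p is valid. Take Rxy, Rxz and set V(p)={y}. Then ◇p at x, so □◇p at x, so ◇p at z, so some w with Rzw has p; w=y, i.e. Rzy. By symmetry of the argument, Ryz.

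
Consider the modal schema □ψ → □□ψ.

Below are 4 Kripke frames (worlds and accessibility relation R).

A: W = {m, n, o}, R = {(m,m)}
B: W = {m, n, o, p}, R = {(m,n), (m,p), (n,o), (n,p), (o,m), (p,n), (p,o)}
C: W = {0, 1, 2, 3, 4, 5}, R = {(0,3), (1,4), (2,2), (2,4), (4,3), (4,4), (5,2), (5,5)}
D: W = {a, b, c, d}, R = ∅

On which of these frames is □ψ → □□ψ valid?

This is the axiom for transitivity; its first-order frame correspondent is ∀x ∀y ∀z (Rxy ∧ Ryz → Rxz).
A: condition met.
B: fails — Rom and Rmn but not Ron.
C: fails — R14 and R43 but not R13.
D: condition met.
Valid on: A, D.

A, D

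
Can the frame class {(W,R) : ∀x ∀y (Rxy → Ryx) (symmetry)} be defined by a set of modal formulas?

Yes, by p → □◇p

Yes: it is symmetry, defined by the B schema p → □◇p.
Suppose p→□◇p is valid. Take Rxy and set V(p)={x}. Then p at x, so □◇p at x, so ◇p at y, so some z with Ryz has p; z=x, i.e. Ryx.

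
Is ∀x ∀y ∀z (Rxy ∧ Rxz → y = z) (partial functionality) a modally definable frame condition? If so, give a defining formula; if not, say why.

Yes: it is partial functionality, defined by the CD schema ◇q → □q.
Suppose ◇q→□q is valid. Take Rxy, Rxz and set V(q)={y}. Then ◇q at x, so □q at x, so q at z, i.e. z=y.

Yes — defined by ◇q → □q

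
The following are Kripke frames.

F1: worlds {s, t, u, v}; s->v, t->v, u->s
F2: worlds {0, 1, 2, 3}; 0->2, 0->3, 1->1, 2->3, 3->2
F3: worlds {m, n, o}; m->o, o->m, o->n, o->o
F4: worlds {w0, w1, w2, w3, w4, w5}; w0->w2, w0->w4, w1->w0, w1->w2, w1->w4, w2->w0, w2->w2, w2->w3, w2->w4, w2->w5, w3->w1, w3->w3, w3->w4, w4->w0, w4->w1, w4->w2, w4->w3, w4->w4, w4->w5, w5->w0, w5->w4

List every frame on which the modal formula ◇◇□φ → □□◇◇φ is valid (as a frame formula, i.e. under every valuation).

F4

Frame correspondent (Sahlqvist): ∀x ∀y ∀z ((xR²y ∧ xR²z) → ∃w (yRw ∧ zR²w)) — i.e. a generalized confluence (Geach) condition.
F1: fails — uR²v, uR²v but no w with vRw and vR²w.
F2: fails — 0R²2, 0R²2 but no w with 2Rw and 2R²w.
F3: fails — mR²m, mR²n but no w with mRw and nR²w.
F4: condition met.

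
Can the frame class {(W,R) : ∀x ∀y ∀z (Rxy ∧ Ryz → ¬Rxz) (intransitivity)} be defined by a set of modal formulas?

Modal frame validity is preserved under surjective bounded morphisms.
The 5-cycle (worlds s,t,u,v,w with s→t→u→v→w→s) is intransitive. Mapping every world to a single reflexive point • is a surjective bounded morphism; the reflexive point is not intransitive (R••∧R•• but R••).
So the class is not modally definable.

Not modally definable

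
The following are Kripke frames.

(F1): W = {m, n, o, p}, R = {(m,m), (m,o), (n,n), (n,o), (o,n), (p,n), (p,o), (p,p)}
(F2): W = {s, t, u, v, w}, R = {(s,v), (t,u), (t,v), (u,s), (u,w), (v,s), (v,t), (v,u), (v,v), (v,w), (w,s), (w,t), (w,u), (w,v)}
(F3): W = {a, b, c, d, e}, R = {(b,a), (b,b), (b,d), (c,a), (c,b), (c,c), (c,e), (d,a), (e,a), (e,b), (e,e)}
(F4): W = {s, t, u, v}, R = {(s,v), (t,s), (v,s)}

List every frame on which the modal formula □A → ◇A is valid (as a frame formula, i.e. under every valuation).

(F1), (F2)

This is the axiom for seriality; its first-order frame correspondent is ∀x ∃y Rxy.
(F1): condition met.
(F2): condition met.
(F3): fails — world a has no successor.
(F4): fails — world u has no successor.
Valid on: (F1), (F2).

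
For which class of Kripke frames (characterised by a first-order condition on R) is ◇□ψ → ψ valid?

This is frame-equivalent to ψ → □◇ψ (substitute ¬ψ for ψ and contrapose).
Suppose ψ→□◇ψ is valid. Take Rxy and set V(ψ)={x}. Then ψ at x, so □◇ψ at x, so ◇ψ at y, so some z with Ryz has ψ; z=x, i.e. Ryx.

symmetry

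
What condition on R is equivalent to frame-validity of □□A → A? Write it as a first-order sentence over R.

∀x ∃w (xR²w ∧ x = w)

This is a Sahlqvist (Geach-type) schema ◇^0□^2A → □^0◇^0A.
Minimal-valuation argument: fix x; take any y with xR^0y and any z with xR^0z. Set V(A) to the set of worlds R-reachable from y in exactly 2 steps. Then □^2A holds at y, so the antecedent holds at x; validity forces ◇^0A at z, giving a w with zR^0w and yR^2w.
First-order correspondent: ∀x ∃w (xR²w ∧ x = w).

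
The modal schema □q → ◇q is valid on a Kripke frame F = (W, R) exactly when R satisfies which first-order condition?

Suppose □q→◇q is valid. At any x set V(q)=W. Then □q at x, so ◇q at x, so x has a successor.
The converse is a direct semantic check.
Frame condition: ∀x ∃y Rxy.

seriality: ∀x ∃y Rxy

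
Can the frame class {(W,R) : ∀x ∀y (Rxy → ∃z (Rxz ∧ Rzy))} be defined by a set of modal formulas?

The condition is density. A defining modal formula is □□q → □q.
Suppose □□q→□q is valid. Take Rxy and set V(q)={w : xR²w}. Then □□q at x, so □q at x, so q at y, i.e. ∃z(Rxz∧Rzy).

Definable; □□q → □q defines it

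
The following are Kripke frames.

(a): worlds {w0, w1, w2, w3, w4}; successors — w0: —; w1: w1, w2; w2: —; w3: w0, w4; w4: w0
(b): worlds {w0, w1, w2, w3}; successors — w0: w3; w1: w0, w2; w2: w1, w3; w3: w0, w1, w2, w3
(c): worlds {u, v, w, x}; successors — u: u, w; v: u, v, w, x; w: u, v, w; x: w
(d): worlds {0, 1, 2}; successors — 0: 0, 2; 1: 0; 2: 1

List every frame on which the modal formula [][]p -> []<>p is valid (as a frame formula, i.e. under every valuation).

(b), (c), (d)

This is the axiom for a generalized confluence (Geach) condition; its first-order frame correspondent is forall x forall z (xRz -> exists w (x R^2 w & zRw)).
(a): fails — w1Rw2 but no w with w1R²w and w2Rw.
(b): condition met.
(c): condition met.
(d): condition met.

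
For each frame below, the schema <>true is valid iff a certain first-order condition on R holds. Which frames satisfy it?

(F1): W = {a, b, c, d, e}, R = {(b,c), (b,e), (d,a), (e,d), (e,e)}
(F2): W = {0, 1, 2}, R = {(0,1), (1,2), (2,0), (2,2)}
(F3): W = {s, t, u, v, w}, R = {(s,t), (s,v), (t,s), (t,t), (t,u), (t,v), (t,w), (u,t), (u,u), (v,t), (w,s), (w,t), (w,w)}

(F2), (F3)

Frame correspondent (Sahlqvist): forall x exists y Rxy — i.e. seriality.
(F1): fails — world a has no successor.
(F2): ✓.
(F3): ✓.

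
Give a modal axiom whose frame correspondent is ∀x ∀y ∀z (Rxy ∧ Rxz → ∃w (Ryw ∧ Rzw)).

◇□s → □◇s

The condition is convergence. The .2 schema ◇□s → □◇s defines it.
Suppose ◇□s→□◇s is valid. Take Rxy, Rxz and set V(s)={w : Ryw}. Then □s at y so ◇□s at x, so □◇s at x, so ◇s at z, giving w with Rzw and Ryw.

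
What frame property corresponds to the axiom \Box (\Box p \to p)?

This is the T□ axiom.
Its frame correspondent is shift-reflexivity — \forall x \forall y (Rxy \to Ryy).

shift-reflexivity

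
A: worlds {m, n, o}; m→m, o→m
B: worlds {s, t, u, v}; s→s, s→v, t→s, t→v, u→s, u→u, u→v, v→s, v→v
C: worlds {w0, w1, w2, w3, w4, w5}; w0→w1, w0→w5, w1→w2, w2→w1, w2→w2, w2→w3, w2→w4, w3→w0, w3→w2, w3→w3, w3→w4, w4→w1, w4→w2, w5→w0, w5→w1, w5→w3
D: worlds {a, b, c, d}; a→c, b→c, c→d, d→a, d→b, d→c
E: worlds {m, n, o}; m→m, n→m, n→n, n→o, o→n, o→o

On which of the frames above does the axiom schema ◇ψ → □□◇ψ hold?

This is the axiom for a generalized confluence (Geach) condition; its first-order frame correspondent is ∀x ∀y ∀z ((xRy ∧ xR²z) → ∃w (y = w ∧ zRw)).
A: holds.
B: fails — uRu, uR²s but no w with u=w and sRw.
C: fails — w0Rw1, w0R²w1 but no w with w1=w and w1Rw.
D: fails — cRd, cR²a but no w with d=w and aRw.
E: fails — nRm, nR²o but no w with m=w and oRw.

A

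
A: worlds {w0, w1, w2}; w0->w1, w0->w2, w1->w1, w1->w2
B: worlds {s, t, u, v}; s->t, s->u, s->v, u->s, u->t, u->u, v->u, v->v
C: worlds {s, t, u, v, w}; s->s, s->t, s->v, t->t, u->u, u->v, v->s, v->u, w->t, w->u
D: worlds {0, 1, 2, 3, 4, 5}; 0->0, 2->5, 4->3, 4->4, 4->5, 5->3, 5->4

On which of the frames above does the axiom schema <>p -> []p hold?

The schema corresponds to partial functionality: forall x forall y forall z (Rxy & Rxz -> y = z).
A: fails — w0 sees both w1 and w2.
B: fails — s sees both t and u.
C: fails — s sees both s and t.
D: fails — 4 sees both 3 and 4.

none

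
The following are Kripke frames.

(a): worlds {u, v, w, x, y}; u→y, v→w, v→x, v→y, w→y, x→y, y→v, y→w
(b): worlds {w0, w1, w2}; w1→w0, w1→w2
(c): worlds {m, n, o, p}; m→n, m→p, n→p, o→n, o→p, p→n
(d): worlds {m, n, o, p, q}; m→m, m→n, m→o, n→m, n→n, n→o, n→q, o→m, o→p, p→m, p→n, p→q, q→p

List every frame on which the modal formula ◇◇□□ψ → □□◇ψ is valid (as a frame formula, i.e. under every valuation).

(b)

The schema corresponds to a generalized confluence (Geach) condition: ∀x ∀y ∀z ((xR²y ∧ xR²z) → ∃w (yR²w ∧ zRw)).
(a): fails — uR²w, uR²w but no t with wR²t and wRt.
(b): ✓.
(c): fails — mR²n, mR²n but no w with nR²w and nRw.
(d): fails — mR²o, mR²q but no w with oR²w and qRw.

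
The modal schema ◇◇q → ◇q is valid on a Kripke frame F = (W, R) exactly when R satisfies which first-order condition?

transitivity: ∀x ∀y ∀z (Rxy ∧ Ryz → Rxz)

This is frame-equivalent to □q → □□q (substitute ¬q for q and contrapose).
Suppose □q→□□q is valid. Take Rxy, Ryz and set V(q)={w : Rxw}. Then □q at x, so □□q at x, so □q at y, so q at z, i.e. Rxz.
The converse is a direct semantic check.
So the correspondent is transitivity.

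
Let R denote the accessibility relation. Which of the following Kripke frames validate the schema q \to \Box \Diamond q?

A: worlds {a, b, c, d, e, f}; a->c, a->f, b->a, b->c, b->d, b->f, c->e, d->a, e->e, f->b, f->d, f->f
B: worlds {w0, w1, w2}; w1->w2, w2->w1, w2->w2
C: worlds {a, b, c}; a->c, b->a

B

The schema corresponds to symmetry: \forall x \forall y (Rxy \to Ryx).
A: fails — Rbc but not Rcb.
B: satisfies the condition.
C: fails — Rac but not Rca.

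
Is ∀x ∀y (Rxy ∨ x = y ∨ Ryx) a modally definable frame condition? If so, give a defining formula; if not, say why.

Not definable by any modal formula

Modal frame validity is preserved under disjoint unions.
Take 3 disjoint single-world reflexive frames: each is trivially connected, but their disjoint union has 3 worlds with no edge between distinct components, so it is not connected.
So no modal formula (or set of formulas) defines exactly the connected frames.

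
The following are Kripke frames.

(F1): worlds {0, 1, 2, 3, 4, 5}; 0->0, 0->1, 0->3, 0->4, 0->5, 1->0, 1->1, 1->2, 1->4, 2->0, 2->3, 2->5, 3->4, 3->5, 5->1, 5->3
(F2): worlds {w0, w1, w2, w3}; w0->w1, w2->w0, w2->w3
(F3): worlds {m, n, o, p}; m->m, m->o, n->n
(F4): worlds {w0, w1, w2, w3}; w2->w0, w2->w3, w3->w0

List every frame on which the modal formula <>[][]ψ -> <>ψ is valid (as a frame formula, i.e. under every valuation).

This is the axiom for a generalized confluence (Geach) condition; its first-order frame correspondent is forall x forall y (xRy -> exists w (y R^2 w & xRw)).
(F1): fails — 0R4 but no w with 4R²w and 0Rw.
(F2): fails — w0Rw1 but no w with w1R²w and w0Rw.
(F3): fails — mRo but no w with oR²w and mRw.
(F4): fails — w2Rw0 but no w with w0R²w and w2Rw.
Valid on no frame.

none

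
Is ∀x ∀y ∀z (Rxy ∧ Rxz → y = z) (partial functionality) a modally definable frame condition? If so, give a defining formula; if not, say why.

Yes: it is partial functionality, defined by the CD schema ◇p → □p.

Definable; ◇p → □p defines it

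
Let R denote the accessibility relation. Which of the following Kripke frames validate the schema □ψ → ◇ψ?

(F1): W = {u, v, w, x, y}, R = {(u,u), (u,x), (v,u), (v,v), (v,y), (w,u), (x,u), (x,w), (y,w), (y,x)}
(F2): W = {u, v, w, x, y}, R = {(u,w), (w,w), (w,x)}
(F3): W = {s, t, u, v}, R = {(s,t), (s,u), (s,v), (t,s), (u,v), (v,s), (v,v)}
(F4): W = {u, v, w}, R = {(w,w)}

(F1), (F3)

The schema corresponds to seriality: ∀x ∃y Rxy.
(F1): satisfies the condition.
(F2): fails — world v has no successor.
(F3): satisfies the condition.
(F4): fails — world u has no successor.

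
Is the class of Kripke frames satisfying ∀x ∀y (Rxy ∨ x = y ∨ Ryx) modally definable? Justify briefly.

Not modally definable

Any modally definable frame class is closed under disjoint unions.
Take 2 disjoint single-world reflexive frames: each is trivially connected, but their disjoint union has 2 worlds with no edge between distinct components, so it is not connected.
Hence connectedness of R is not modally definable.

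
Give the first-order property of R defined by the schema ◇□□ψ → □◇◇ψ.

This is a Sahlqvist (Geach-type) schema ◇^1□^2ψ → □^1◇^2ψ.
First-order correspondent: ∀x ∀y ∀z ((xRy ∧ xRz) → ∃w (yR²w ∧ zR²w)).

∀x ∀y ∀z ((xRy ∧ xRz) → ∃w (yR²w ∧ zR²w))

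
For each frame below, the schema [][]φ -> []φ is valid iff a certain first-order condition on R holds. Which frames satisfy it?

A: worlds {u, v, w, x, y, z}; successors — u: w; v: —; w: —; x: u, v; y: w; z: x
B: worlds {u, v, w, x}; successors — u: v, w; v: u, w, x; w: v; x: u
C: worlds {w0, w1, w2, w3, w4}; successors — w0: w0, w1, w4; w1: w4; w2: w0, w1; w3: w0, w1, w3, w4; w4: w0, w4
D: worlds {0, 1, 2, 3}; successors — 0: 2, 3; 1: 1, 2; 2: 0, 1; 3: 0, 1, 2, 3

Frame correspondent (Sahlqvist): forall x forall y (Rxy -> exists z (Rxz & Rzy)) — i.e. density.
A: fails — Ruw but no t with Rut and Rtw.
B: fails — Rvx but no z with Rvz and Rzx.
C: condition met.
D: fails — R20 but no z with R2z and Rz0.
Valid on: C.

C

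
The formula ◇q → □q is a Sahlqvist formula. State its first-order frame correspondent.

Suppose ◇q→□q is valid. Take Rxy, Rxz and set V(q)={y}. Then ◇q at x, so □q at x, so q at z, i.e. z=y.

partial functionality: ∀x ∀y ∀z (Rxy ∧ Rxz → y = z)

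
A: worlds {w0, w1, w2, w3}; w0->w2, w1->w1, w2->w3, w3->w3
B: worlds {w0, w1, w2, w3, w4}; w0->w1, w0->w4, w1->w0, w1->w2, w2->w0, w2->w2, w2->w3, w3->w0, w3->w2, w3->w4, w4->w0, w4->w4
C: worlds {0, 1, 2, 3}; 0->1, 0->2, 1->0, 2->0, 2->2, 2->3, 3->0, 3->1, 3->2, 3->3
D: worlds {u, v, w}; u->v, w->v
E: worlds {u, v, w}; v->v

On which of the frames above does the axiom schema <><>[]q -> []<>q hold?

A, D, E

The schema corresponds to a generalized confluence (Geach) condition: forall x forall y forall z ((x R^2 y & xRz) -> exists w (yRw & zRw)).
A: holds.
B: fails — w0R²w0, w0Rw1 but no w with w0Rw and w1Rw.
C: fails — 0R²0, 0R1 but no w with 0Rw and 1Rw.
D: holds.
E: holds.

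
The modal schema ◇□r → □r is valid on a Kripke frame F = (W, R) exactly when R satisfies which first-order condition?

Equivalently (dual form): ◇r → □◇r.
Suppose ◇r→□◇r is valid. Take Rxy, Rxz and set V(r)={y}. Then ◇r at x, so □◇r at x, so ◇r at z, so some w with Rzw has r; w=y, i.e. Rzy. By symmetry of the argument, Ryz.
Conversely, any frame satisfying ∀x ∀y ∀z (Rxy ∧ Rxz → Ryz) validates the schema.
Frame condition: ∀x ∀y ∀z (Rxy ∧ Rxz → Ryz).

The Euclidean property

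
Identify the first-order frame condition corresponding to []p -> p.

Suppose □p→p is valid. At any x set V(p)={w : Rxw}. Then □p holds at x, so p holds at x, i.e. Rxx.

reflexivity: forall x Rxx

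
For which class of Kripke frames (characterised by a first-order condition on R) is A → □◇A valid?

This schema is the B axiom.
Its frame correspondent is symmetry — ∀x ∀y (Rxy → Ryx).

symmetry: ∀x ∀y (Rxy → Ryx)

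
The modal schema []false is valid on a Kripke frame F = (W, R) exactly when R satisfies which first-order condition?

emptiness of R: forall x forall y ~Rxy

□⊥ is valid iff no world has any successor (otherwise □⊥ fails at any world with one).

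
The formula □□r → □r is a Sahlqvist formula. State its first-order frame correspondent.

density: ∀x ∀y (Rxy → ∃z (Rxz ∧ Rzy))

Suppose □□r→□r is valid. Take Rxy and set V(r)={w : xR²w}. Then □□r at x, so □r at x, so r at y, i.e. ∃z(Rxz∧Rzy).
The converse is a direct semantic check.
So the correspondent is density.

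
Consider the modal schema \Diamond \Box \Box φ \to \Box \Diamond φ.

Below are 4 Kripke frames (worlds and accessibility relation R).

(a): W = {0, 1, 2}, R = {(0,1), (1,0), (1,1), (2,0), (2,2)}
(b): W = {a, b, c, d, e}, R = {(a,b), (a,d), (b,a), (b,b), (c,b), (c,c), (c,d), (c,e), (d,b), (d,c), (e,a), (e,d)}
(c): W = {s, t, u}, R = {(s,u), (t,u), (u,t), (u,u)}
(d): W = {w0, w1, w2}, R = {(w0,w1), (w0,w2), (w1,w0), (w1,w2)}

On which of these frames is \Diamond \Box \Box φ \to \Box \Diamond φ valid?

(a), (b), (c)

Frame correspondent (Sahlqvist): \forall x \forall y \forall z ((xRy \wedge xRz) \to \exists w (y R^2 w \wedge zRw)) — i.e. a generalized confluence (Geach) condition.
(a): satisfies the condition.
(b): satisfies the condition.
(c): satisfies the condition.
(d): fails — w0Rw1, w0Rw2 but no w with w1R²w and w2Rw.
Valid on: (a), (b), (c).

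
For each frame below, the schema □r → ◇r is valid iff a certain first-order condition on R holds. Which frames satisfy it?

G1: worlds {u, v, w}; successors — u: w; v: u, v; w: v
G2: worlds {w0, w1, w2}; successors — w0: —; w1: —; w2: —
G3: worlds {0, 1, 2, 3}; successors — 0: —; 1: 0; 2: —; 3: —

This is the axiom for seriality; its first-order frame correspondent is ∀x ∃y Rxy.
G1: holds.
G2: fails — world w0 has no successor.
G3: fails — world 0 has no successor.
Valid on: G1.

G1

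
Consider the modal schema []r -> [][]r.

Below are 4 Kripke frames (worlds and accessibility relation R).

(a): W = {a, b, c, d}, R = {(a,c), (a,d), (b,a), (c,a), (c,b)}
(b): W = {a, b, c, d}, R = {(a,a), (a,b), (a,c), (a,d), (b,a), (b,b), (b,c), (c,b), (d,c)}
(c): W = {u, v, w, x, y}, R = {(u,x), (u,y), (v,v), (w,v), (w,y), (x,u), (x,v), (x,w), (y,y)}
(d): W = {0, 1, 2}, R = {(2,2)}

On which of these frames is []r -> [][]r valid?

(d)

This is the axiom for transitivity; its first-order frame correspondent is forall x forall y forall z (Rxy & Ryz -> Rxz).
(a): fails — Rba and Rac but not Rbc.
(b): fails — Rdc and Rcb but not Rdb.
(c): fails — Rxw and Rwy but not Rxy.
(d): holds.
Valid on: (d).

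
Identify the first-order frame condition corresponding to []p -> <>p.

seriality

This schema is the D axiom.
It corresponds to seriality: forall x exists y Rxy.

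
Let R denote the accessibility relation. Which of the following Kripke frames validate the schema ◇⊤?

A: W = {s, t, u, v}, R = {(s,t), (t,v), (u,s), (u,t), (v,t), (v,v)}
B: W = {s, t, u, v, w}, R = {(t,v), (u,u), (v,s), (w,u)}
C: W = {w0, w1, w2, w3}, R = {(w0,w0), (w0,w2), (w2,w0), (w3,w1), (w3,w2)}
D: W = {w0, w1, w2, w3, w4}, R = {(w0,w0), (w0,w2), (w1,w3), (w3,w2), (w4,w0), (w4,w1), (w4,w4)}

A

This is the axiom for seriality; its first-order frame correspondent is ∀x ∃y Rxy.
A: condition met.
B: fails — world s has no successor.
C: fails — world w1 has no successor.
D: fails — world w2 has no successor.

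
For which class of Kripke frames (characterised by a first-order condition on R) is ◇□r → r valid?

Equivalently (dual form): r → □◇r.
Suppose r→□◇r is valid. Take Rxy and set V(r)={x}. Then r at x, so □◇r at x, so ◇r at y, so some z with Ryz has r; z=x, i.e. Ryx.
Conversely, on a frame with symmetry the schema holds at every world under every valuation.
Frame condition: ∀x ∀y (Rxy → Ryx).

symmetry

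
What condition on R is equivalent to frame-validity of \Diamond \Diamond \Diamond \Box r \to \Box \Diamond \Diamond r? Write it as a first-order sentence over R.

\forall x \forall y \forall z ((x R^3 y \wedge xRz) \to \exists w (yRw \wedge z R^2 w))

This is a Sahlqvist (Geach-type) schema ◇^3□^1r → □^1◇^2r.
Minimal-valuation argument: fix x; take any y with xR^3y and any z with xR^1z. Set V(r) to the set of worlds R-reachable from y in exactly 1 step. Then □^1r holds at y, so the antecedent holds at x; validity forces ◇^2r at z, giving a w with zR^2w and yR^1w.
First-order correspondent: \forall x \forall y \forall z ((x R^3 y \wedge xRz) \to \exists w (yRw \wedge z R^2 w)).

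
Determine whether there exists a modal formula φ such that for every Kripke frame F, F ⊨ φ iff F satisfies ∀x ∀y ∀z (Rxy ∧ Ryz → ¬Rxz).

If a class were modally definable it would be closed under surjective bounded morphisms (Goldblatt–Thomason).
The 5-cycle (worlds s,t,u,v,w with s→t→u→v→w→s) is intransitive. Mapping every world to a single reflexive point • is a surjective bounded morphism; the reflexive point is not intransitive (R••∧R•• but R••).
So no modal formula (or set of formulas) defines exactly the intransitive frames.

No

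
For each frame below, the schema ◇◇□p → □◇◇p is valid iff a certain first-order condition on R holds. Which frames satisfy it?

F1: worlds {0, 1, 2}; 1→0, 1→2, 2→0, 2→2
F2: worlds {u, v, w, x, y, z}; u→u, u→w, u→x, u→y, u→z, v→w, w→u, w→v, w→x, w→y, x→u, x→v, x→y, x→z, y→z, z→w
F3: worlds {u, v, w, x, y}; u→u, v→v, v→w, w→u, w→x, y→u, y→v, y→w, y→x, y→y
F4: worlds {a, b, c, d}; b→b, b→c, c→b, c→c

Frame correspondent (Sahlqvist): ∀x ∀y ∀z ((xR²y ∧ xRz) → ∃w (yRw ∧ zR²w)) — i.e. a generalized confluence (Geach) condition.
F1: fails — 1R²0, 1R0 but no w with 0Rw and 0R²w.
F2: fails — uR²v, uRz but no t with vRt and zR²t.
F3: fails — vR²v, vRw but no t with vRt and wR²t.
F4: satisfies the condition.
Valid on: F4.

F4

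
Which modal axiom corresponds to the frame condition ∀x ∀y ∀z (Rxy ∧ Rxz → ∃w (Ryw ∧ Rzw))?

◇□q → □◇q

The condition is convergence. The .2 schema ◇□q → □◇q defines it.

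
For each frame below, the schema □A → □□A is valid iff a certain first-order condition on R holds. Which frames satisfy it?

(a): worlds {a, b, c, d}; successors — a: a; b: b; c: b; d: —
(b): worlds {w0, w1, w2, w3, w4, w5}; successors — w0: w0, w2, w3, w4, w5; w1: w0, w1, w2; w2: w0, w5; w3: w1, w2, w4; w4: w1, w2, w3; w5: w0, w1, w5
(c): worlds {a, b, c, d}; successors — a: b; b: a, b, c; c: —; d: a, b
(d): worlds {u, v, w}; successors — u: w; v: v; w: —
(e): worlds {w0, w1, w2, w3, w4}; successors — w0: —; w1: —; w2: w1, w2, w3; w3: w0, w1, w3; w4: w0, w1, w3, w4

The schema corresponds to transitivity: ∀x ∀y ∀z (Rxy ∧ Ryz → Rxz).
(a): ✓.
(b): fails — Rw3w1 and Rw1w0 but not Rw3w0.
(c): fails — Rab and Rbc but not Rac.
(d): ✓.
(e): fails — Rw2w3 and Rw3w0 but not Rw2w0.
Valid on: (a), (d).

(a), (d)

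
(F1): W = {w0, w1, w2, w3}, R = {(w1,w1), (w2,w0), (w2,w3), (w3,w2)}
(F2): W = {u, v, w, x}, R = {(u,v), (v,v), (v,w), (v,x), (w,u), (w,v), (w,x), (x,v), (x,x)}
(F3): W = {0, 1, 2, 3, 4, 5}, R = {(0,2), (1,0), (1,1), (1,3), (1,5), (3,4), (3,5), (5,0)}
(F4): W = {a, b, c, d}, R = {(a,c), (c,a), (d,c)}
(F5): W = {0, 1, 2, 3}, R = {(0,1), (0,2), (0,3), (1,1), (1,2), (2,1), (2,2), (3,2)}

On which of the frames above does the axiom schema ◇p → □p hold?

This is the axiom for partial functionality; its first-order frame correspondent is ∀x ∀y ∀z (Rxy ∧ Rxz → y = z).
(F1): fails — w2 sees both w0 and w3.
(F2): fails — v sees both v and w.
(F3): fails — 1 sees both 0 and 1.
(F4): satisfies the condition.
(F5): fails — 0 sees both 1 and 2.
Valid on: (F4).

(F4)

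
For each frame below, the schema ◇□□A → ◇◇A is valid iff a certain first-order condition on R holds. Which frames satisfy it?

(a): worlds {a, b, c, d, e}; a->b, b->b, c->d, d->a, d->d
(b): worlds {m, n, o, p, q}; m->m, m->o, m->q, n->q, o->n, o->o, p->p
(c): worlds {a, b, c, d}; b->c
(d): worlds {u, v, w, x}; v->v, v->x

(a)

This is the axiom for a generalized confluence (Geach) condition; its first-order frame correspondent is ∀x ∀y (xRy → ∃w (yR²w ∧ xR²w)).
(a): condition met.
(b): fails — mRq but no w with qR²w and mR²w.
(c): fails — bRc but no w with cR²w and bR²w.
(d): fails — vRx but no t with xR²t and vR²t.
Valid on: (a).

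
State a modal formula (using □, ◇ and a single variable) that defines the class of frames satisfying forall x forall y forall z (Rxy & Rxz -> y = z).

A defining formula is ◇ψ → □ψ (the CD axiom).
Suppose ◇ψ→□ψ is valid. Take Rxy, Rxz and set V(ψ)={y}. Then ◇ψ at x, so □ψ at x, so ψ at z, i.e. z=y.

◇ψ → □ψ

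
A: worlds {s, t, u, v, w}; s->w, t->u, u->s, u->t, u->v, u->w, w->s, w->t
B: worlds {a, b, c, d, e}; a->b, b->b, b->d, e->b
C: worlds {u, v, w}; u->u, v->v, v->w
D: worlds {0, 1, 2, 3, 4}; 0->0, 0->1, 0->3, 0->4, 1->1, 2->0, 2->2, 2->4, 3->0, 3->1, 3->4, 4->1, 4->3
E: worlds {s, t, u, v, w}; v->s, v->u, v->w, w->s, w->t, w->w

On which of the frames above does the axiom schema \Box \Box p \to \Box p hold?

Frame correspondent (Sahlqvist): \forall x \forall y (Rxy \to \exists z (Rxz \wedge Rzy)) — i.e. density.
A: fails — Ruv but no z with Ruz and Rzv.
B: holds.
C: holds.
D: fails — R43 but no z with R4z and Rz3.
E: fails — Rvu but no z with Rvz and Rzu.

B, C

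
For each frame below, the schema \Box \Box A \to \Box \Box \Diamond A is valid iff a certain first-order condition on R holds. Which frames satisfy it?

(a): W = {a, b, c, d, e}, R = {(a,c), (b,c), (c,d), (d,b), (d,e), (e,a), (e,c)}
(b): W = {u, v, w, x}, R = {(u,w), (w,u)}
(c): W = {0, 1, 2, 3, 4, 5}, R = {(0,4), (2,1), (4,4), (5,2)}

Frame correspondent (Sahlqvist): \forall x \forall z (x R^2 z \to \exists w (x R^2 w \wedge zRw)) — i.e. a generalized confluence (Geach) condition.
(a): fails — aR²d but no w with aR²w and dRw.
(b): fails — uR²u but no t with uR²t and uRt.
(c): fails — 5R²1 but no w with 5R²w and 1Rw.

none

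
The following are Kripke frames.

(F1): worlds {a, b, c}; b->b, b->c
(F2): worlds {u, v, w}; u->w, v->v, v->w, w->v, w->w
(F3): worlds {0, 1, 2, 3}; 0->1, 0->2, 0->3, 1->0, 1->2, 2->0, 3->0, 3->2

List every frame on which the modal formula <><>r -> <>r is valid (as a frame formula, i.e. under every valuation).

(F1)

The schema corresponds to a generalized confluence (Geach) condition: forall x forall y (x R^2 y -> exists w (y = w & xRw)).
(F1): holds.
(F2): fails — uR²v but no t with v=t and uRt.
(F3): fails — 0R²0 but no w with 0=w and 0Rw.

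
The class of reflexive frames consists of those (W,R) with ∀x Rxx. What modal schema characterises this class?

The condition is reflexivity. The T schema □p → p defines it.
Suppose □p→p is valid. At any x set V(p)={w : Rxw}. Then □p holds at x, so p holds at x, i.e. Rxx.

□p → p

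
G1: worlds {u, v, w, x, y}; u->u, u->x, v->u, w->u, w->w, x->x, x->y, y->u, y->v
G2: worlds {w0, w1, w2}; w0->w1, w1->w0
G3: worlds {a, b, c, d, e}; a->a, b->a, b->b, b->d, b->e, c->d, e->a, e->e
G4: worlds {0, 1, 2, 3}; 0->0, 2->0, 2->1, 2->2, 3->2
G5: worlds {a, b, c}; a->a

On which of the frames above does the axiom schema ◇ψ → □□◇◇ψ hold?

This is the axiom for a generalized confluence (Geach) condition; its first-order frame correspondent is ∀x ∀y ∀z ((xRy ∧ xR²z) → ∃w (y = w ∧ zR²w)).
G1: fails — wRw, wR²u but no t with w=t and uR²t.
G2: fails — w0Rw1, w0R²w0 but no w with w1=w and w0R²w.
G3: fails — bRa, bR²d but no w with a=w and dR²w.
G4: fails — 2R0, 2R²1 but no w with 0=w and 1R²w.
G5: satisfies the condition.

G5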